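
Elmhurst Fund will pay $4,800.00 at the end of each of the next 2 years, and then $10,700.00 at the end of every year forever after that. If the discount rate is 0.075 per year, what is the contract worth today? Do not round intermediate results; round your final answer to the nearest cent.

$132072.83

PV of 2-year annuity: $4,800.00 × [1 − (1+0.075)^−2] / 0.075 = 8618.71282
Perpetuity value at year 2: $10,700.00 / 0.075 = 142666.66667
PV of perpetuity: 142666.66667 / (1+0.075)^2 = 123454.11934
Total PV = 8618.71282 + 123454.11934 = 132072.83216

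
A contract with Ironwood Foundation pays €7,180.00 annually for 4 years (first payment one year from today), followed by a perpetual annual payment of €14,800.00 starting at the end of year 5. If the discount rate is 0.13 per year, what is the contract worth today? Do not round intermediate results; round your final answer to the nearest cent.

PV of 4-year annuity: €7,180.00 × [1 − (1+0.13)^−4] / 0.13 = 21356.70412
Perpetuity value at year 4: €14,800.00 / 0.13 = 113846.15385
PV of perpetuity: 113846.15385 / (1+0.13)^4 = 69823.97823
Total PV = 21356.70412 + 69823.97823 = 91180.68235

€91180.68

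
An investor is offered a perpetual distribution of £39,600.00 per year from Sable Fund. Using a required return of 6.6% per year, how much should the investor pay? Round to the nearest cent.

£600000.00

Level perpetuity: PV = C / r = £39,600.00 / 0.066 = £600,000.00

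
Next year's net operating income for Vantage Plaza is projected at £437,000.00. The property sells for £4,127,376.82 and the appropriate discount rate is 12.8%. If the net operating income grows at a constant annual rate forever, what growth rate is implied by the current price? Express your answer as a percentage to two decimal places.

P = D₁/(r−g) ⇒ g = r − D₁/P = 0.128 − £437,000.00/£4,127,376.82 = 0.022122

2.21%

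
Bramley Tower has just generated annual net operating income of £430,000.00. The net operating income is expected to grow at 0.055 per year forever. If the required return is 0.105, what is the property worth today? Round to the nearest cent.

£9073000.00

D₁ = D₀ × (1 + g) = £430,000.00 × 1.055 = £453,650.0000
Growing perpetuity: P = D₁ / (r − g) = £453,650.0000 / (0.105 − 0.055) = £9,073,000.00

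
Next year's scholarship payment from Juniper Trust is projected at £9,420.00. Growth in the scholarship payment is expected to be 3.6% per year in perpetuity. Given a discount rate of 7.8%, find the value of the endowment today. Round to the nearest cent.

£224285.71

Growing perpetuity: P = D₁ / (r − g) = £9,420.0000 / (0.078 − 0.036) = £224,285.71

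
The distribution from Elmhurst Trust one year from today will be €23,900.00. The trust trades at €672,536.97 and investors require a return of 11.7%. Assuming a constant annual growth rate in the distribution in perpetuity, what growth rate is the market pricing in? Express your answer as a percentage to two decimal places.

8.15%

P = D₁/(r−g) ⇒ g = r − D₁/P = 0.117 − €23,900.00/€672,536.97 = 0.081463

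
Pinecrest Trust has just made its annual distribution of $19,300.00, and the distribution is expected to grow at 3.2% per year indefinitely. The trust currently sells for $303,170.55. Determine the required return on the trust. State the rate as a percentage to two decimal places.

9.77%

D₁ = $19,300.00 × 1.032 = $19,917.6000
P = D₁/(r − g) ⇒ r = D₁/P + g = $19,917.6000/$303,170.55 + 0.032 = 0.065698 + 0.032 = 0.097698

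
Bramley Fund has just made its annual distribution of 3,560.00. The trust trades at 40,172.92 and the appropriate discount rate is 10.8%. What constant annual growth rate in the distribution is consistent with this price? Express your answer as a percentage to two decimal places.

1.78%

P = D₀(1+g)/(r−g) ⇒ P(r−g) = D₀(1+g) ⇒ g(P+D₀) = P·r − D₀
g = (P·r − D₀)/(P + D₀) = (40,172.92×0.108 − 3,560.00) / (40,172.92 + 3,560.00) = 0.017805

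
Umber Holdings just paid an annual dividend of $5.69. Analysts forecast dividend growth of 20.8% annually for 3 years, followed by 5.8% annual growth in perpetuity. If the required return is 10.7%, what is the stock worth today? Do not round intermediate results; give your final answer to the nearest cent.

D_1 = 6.87352
D_2 = 8.30321
D_3 = 10.03028
Terminal value at year 3: TV = D_3×(1+g_2)/(r−g_2) = 10.61204/0.049 = 216.57217
P_0 = D_1/(1+r)^1 + D_2/(1+r)^2 + D_3/(1+r)^3 + TV/(1+r)^3
    = 6.20914 + 6.77565 + 7.39384 + 159.64664 = 180.02528

$180.03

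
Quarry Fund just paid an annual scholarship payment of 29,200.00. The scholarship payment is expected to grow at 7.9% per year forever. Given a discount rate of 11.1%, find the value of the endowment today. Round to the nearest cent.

984587.50

D₁ = D₀ × (1 + g) = 29,200.00 × 1.079 = 31,506.8000
Growing perpetuity: P = D₁ / (r − g) = 31,506.8000 / (0.111 − 0.079) = 984,587.50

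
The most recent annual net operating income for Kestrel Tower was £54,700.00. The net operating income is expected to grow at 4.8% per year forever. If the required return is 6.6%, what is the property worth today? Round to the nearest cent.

£3184755.56

D₁ = D₀ × (1 + g) = £54,700.00 × 1.048 = £57,325.6000
Growing perpetuity: P = D₁ / (r − g) = £57,325.6000 / (0.066 − 0.048) = £3,184,755.56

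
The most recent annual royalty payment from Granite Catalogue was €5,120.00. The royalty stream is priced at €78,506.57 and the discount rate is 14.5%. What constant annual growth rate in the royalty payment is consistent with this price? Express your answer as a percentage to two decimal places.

7.49%

P = D₀(1+g)/(r−g) ⇒ P(r−g) = D₀(1+g) ⇒ g(P+D₀) = P·r − D₀
g = (P·r − D₀)/(P + D₀) = (€78,506.57×0.145 − €5,120.00) / (€78,506.57 + €5,120.00) = 0.074898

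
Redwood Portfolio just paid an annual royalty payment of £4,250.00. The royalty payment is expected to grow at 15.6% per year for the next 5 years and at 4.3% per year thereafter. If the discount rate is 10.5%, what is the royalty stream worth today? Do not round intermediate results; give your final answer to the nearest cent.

D_1 = 4913.00000
D_2 = 5679.42800
D_3 = 6565.41877
D_4 = 7589.62410
D_5 = 8773.60545
Terminal value at year 5: TV = D_5×(1+g_2)/(r−g_2) = 9150.87049/0.062 = 147594.68531
P_0 = D_1/(1+r)^1 + D_2/(1+r)^2 + D_3/(1+r)^3 + D_4/(1+r)^4 + D_5/(1+r)^5 + TV/(1+r)^5
    = 4446.15385 + 4651.36095 + 4866.03914 + 5090.62557 + 5325.57752 + 89589.95724 = 113969.71426

£113969.71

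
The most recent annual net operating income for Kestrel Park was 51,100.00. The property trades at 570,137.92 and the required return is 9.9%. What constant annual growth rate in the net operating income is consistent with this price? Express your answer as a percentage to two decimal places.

P = D₀(1+g)/(r−g) ⇒ P(r−g) = D₀(1+g) ⇒ g(P+D₀) = P·r − D₀
g = (P·r − D₀)/(P + D₀) = (570,137.92×0.099 − 51,100.00) / (570,137.92 + 51,100.00) = 0.008602

0.86%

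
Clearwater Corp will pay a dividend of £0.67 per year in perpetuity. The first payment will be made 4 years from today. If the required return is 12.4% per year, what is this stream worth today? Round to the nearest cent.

£3.80

Value at end of year 3: C / r = £0.67 / 0.124 = £5.4032
Discount to today: PV = £5.4032 / (1 + 0.124)^3 = £5.4032 / 1.420035 = £3.80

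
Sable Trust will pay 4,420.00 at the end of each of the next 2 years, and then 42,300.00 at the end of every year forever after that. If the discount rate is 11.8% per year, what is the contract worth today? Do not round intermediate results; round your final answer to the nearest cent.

PV of 2-year annuity: 4,420.00 × [1 − (1+0.118)^−2] / 0.118 = 7489.70337
Perpetuity value at year 2: 42,300.00 / 0.118 = 358474.57627
PV of perpetuity: 358474.57627 / (1+0.118)^2 = 286797.09828
Total PV = 7489.70337 + 286797.09828 = 294286.80165

294286.80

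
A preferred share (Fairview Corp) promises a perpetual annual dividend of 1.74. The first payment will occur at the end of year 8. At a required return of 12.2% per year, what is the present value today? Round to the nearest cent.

6.37

Value at end of year 7: C / r = 1.74 / 0.122 = 14.2623
Discount to today: PV = 14.2623 / (1 + 0.122)^7 = 14.2623 / 2.238463 = 6.37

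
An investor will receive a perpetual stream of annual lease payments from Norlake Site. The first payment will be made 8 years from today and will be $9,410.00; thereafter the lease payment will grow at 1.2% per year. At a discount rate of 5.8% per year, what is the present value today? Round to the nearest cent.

Value at end of year 7: C₁ / (r − g) = $9,410.00 / (0.058 − 0.012) = $204,565.2174
Discount to today: PV = $204,565.2174 / (1 + 0.058)^7 = $204,565.2174 / 1.483883 = $137,858.05

$137858.05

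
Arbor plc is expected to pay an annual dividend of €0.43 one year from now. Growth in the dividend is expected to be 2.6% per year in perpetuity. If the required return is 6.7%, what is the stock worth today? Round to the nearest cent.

€10.49

Growing perpetuity: P = D₁ / (r − g) = €0.4300 / (0.067 − 0.026) = €10.49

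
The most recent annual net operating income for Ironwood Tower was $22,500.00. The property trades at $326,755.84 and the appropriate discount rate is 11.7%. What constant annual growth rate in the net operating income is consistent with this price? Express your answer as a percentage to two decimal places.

P = D₀(1+g)/(r−g) ⇒ P(r−g) = D₀(1+g) ⇒ g(P+D₀) = P·r − D₀
g = (P·r − D₀)/(P + D₀) = ($326,755.84×0.117 − $22,500.00) / ($326,755.84 + $22,500.00) = 0.045040

4.50%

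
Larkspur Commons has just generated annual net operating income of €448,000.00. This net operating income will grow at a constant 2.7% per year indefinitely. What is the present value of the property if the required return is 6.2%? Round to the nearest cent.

€13145600.00

D₁ = D₀ × (1 + g) = €448,000.00 × 1.027 = €460,096.0000
Growing perpetuity: P = D₁ / (r − g) = €460,096.0000 / (0.062 − 0.027) = €13,145,600.00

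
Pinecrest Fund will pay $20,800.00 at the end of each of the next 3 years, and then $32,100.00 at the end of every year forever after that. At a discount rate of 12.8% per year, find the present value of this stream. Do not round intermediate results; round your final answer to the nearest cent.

$224009.36

PV of 3-year annuity: $20,800.00 × [1 − (1+0.128)^−3] / 0.128 = 49279.23985
Perpetuity value at year 3: $32,100.00 / 0.128 = 250781.25000
PV of perpetuity: 250781.25000 / (1+0.128)^3 = 174730.11543
Total PV = 49279.23985 + 174730.11543 = 224009.35528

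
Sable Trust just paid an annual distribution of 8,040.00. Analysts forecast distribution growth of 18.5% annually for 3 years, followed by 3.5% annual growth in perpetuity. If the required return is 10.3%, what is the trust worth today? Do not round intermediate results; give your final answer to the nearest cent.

D_1 = 9527.40000
D_2 = 11289.96900
D_3 = 13378.61326
Terminal value at year 3: TV = D_3×(1+g_2)/(r−g_2) = 13846.86473/0.068 = 203630.36367
P_0 = D_1/(1+r)^1 + D_2/(1+r)^2 + D_3/(1+r)^3 + TV/(1+r)^3
    = 8637.71532 + 9279.86642 + 9969.75676 + 151745.56240 = 179632.90089

179632.90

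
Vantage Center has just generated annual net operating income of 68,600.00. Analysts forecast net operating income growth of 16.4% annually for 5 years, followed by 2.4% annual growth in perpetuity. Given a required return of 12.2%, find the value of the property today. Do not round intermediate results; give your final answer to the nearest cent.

D_1 = 79850.40000
D_2 = 92945.86560
D_3 = 108188.98756
D_4 = 125931.98152
D_5 = 146584.82649
Terminal value at year 5: TV = D_5×(1+g_2)/(r−g_2) = 150102.86232/0.098 = 1531661.86043
P_0 = D_1/(1+r)^1 + D_2/(1+r)^2 + D_3/(1+r)^3 + D_4/(1+r)^4 + D_5/(1+r)^5 + TV/(1+r)^5
    = 71167.91444 + 73831.95402 + 76595.71700 + 79462.93635 + 82437.48477 + 861387.59600 = 1244883.60259

1244883.60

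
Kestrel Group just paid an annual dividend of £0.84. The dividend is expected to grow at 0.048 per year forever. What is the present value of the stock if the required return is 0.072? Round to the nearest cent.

£36.68

D₁ = D₀ × (1 + g) = £0.84 × 1.048 = £0.8803
Growing perpetuity: P = D₁ / (r − g) = £0.8803 / (0.072 − 0.048) = £36.68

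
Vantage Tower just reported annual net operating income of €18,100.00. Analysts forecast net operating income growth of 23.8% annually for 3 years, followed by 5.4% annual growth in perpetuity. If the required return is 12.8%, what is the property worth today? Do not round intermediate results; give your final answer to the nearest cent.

€406413.38

D_1 = 22407.80000
D_2 = 27740.85640
D_3 = 34343.18022
Terminal value at year 3: TV = D_3×(1+g_2)/(r−g_2) = 36197.71196/0.074 = 489158.26967
P_0 = D_1/(1+r)^1 + D_2/(1+r)^2 + D_3/(1+r)^3 + TV/(1+r)^3
    = 19865.07092 + 21802.26755 + 23928.37521 + 340817.66848 = 406413.38216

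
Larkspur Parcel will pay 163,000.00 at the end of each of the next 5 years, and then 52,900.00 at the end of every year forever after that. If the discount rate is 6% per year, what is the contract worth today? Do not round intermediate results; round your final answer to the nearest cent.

1345447.92

PV of 5-year annuity: 163,000.00 × [1 − (1+0.06)^−5] / 0.06 = 686615.29705
Perpetuity value at year 5: 52,900.00 / 0.06 = 881666.66667
PV of perpetuity: 881666.66667 / (1+0.06)^5 = 658832.62241
Total PV = 686615.29705 + 658832.62241 = 1345447.91946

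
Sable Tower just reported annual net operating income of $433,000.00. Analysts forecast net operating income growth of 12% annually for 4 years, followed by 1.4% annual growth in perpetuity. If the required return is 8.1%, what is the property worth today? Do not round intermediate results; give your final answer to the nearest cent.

D_1 = 484960.00000
D_2 = 543155.20000
D_3 = 608333.82400
D_4 = 681333.88288
Terminal value at year 4: TV = D_4×(1+g_2)/(r−g_2) = 690872.55724/0.067 = 10311530.70508
P_0 = D_1/(1+r)^1 + D_2/(1+r)^2 + D_3/(1+r)^3 + D_4/(1+r)^4 + TV/(1+r)^4
    = 448621.64662 + 464806.88642 + 481576.05253 + 498950.21169 + 7551276.33812 = 9445231.13539

$9445231.14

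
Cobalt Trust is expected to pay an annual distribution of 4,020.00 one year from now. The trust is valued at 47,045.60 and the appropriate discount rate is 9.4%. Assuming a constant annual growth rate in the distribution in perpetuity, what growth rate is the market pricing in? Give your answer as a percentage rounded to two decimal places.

P = D₁/(r−g) ⇒ g = r − D₁/P = 0.094 − 4,020.00/47,045.60 = 0.008551

0.86%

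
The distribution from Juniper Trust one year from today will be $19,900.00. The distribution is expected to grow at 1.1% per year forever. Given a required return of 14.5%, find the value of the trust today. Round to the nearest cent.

$148507.46

Growing perpetuity: P = D₁ / (r − g) = $19,900.0000 / (0.145 − 0.011) = $148,507.46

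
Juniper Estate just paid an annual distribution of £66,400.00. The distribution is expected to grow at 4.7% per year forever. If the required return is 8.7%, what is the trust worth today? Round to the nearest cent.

£1738020.00

D₁ = D₀ × (1 + g) = £66,400.00 × 1.047 = £69,520.8000
Growing perpetuity: P = D₁ / (r − g) = £69,520.8000 / (0.087 − 0.047) = £1,738,020.00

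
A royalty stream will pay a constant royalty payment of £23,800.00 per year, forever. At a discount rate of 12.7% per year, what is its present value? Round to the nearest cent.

Level perpetuity: PV = C / r = £23,800.00 / 0.127 = £187,401.57

£187401.57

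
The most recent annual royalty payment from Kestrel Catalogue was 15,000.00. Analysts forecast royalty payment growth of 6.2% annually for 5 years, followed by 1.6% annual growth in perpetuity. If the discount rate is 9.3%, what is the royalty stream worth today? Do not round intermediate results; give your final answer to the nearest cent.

240256.78

D_1 = 15930.00000
D_2 = 16917.66000
D_3 = 17966.55492
D_4 = 19080.48133
D_5 = 20263.47117
Terminal value at year 5: TV = D_5×(1+g_2)/(r−g_2) = 20587.68671/0.077 = 267372.55462
P_0 = D_1/(1+r)^1 + D_2/(1+r)^2 + D_3/(1+r)^3 + D_4/(1+r)^4 + D_5/(1+r)^5 + TV/(1+r)^5
    = 14574.56542 + 14161.19714 + 13759.55294 + 13369.30029 + 12990.11611 + 171402.05156 = 240256.78346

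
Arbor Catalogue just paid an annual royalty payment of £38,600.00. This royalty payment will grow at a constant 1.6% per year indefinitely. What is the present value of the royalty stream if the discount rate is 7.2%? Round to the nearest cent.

D₁ = D₀ × (1 + g) = £38,600.00 × 1.016 = £39,217.6000
Growing perpetuity: P = D₁ / (r − g) = £39,217.6000 / (0.072 − 0.016) = £700,314.29

£700314.29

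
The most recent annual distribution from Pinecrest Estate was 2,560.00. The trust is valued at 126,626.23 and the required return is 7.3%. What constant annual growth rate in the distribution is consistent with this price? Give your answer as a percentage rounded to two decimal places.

P = D₀(1+g)/(r−g) ⇒ P(r−g) = D₀(1+g) ⇒ g(P+D₀) = P·r − D₀
g = (P·r − D₀)/(P + D₀) = (126,626.23×0.073 − 2,560.00) / (126,626.23 + 2,560.00) = 0.051737

5.17%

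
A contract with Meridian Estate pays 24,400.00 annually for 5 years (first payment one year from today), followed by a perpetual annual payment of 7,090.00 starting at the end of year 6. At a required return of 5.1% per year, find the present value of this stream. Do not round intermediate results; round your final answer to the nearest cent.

213756.13

PV of 5-year annuity: 24,400.00 × [1 − (1+0.051)^−5] / 0.051 = 105347.84871
Perpetuity value at year 5: 7,090.00 / 0.051 = 139019.60784
PV of perpetuity: 139019.60784 / (1+0.051)^5 = 108408.28623
Total PV = 105347.84871 + 108408.28623 = 213756.13494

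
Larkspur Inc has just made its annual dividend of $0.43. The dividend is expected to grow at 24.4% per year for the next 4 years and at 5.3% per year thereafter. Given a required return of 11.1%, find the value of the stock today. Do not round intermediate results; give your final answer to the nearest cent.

D_1 = 0.53492
D_2 = 0.66544
D_3 = 0.82781
D_4 = 1.02979
Terminal value at year 4: TV = D_4×(1+g_2)/(r−g_2) = 1.08437/0.058 = 18.69607
P_0 = D_1/(1+r)^1 + D_2/(1+r)^2 + D_3/(1+r)^3 + D_4/(1+r)^4 + TV/(1+r)^4
    = 0.48148 + 0.53911 + 0.60365 + 0.67592 + 12.27140 = 14.57156

$14.57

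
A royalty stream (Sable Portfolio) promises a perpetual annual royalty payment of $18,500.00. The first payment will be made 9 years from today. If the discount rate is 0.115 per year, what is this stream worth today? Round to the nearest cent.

Value at end of year 8: C / r = $18,500.00 / 0.115 = $160,869.5652
Discount to today: PV = $160,869.5652 / (1 + 0.115)^8 = $160,869.5652 / 2.388905 = $67,340.28

$67340.28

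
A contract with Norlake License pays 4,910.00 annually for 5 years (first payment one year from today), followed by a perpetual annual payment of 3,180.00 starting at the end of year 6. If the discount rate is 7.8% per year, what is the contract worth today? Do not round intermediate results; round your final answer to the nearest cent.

47713.18

PV of 5-year annuity: 4,910.00 × [1 − (1+0.078)^−5] / 0.078 = 19707.98118
Perpetuity value at year 5: 3,180.00 / 0.078 = 40769.23077
PV of perpetuity: 40769.23077 / (1+0.078)^5 = 28005.20222
Total PV = 19707.98118 + 28005.20222 = 47713.18341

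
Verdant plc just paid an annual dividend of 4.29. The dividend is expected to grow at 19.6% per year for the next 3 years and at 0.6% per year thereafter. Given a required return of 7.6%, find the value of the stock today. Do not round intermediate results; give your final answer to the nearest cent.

D_1 = 5.13084
D_2 = 6.13648
D_3 = 7.33924
Terminal value at year 3: TV = D_3×(1+g_2)/(r−g_2) = 7.38327/0.07 = 105.47530
P_0 = D_1/(1+r)^1 + D_2/(1+r)^2 + D_3/(1+r)^3 + TV/(1+r)^3
    = 4.76844 + 5.30023 + 5.89134 + 84.66696 = 100.62697

100.63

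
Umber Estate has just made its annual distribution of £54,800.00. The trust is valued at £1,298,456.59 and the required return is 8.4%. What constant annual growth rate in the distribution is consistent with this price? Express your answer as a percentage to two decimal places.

4.01%

P = D₀(1+g)/(r−g) ⇒ P(r−g) = D₀(1+g) ⇒ g(P+D₀) = P·r − D₀
g = (P·r − D₀)/(P + D₀) = (£1,298,456.59×0.084 − £54,800.00) / (£1,298,456.59 + £54,800.00) = 0.040104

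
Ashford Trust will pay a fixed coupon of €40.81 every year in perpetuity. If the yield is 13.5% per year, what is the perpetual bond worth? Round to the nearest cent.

Level perpetuity: PV = C / r = €40.81 / 0.135 = €302.30

€302.30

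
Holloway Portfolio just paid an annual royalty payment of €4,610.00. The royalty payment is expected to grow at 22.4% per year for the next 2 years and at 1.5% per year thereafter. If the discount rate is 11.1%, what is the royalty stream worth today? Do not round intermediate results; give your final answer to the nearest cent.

€69834.65

D_1 = 5642.64000
D_2 = 6906.59136
Terminal value at year 2: TV = D_2×(1+g_2)/(r−g_2) = 7010.19023/0.096 = 73022.81490
P_0 = D_1/(1+r)^1 + D_2/(1+r)^2 + TV/(1+r)^2
    = 5078.88389 + 5595.45804 + 59160.31154 = 69834.65347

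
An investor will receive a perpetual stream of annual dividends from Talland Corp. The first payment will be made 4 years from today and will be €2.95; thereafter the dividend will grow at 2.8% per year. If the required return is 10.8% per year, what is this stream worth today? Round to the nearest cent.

€27.11

Value at end of year 3: C₁ / (r − g) = €2.95 / (0.108 − 0.028) = €36.8750
Discount to today: PV = €36.8750 / (1 + 0.108)^3 = €36.8750 / 1.360252 = €27.11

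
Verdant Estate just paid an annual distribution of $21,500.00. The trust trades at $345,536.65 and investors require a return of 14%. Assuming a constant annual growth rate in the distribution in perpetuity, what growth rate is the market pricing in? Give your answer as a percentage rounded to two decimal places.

P = D₀(1+g)/(r−g) ⇒ P(r−g) = D₀(1+g) ⇒ g(P+D₀) = P·r − D₀
g = (P·r − D₀)/(P + D₀) = ($345,536.65×0.14 − $21,500.00) / ($345,536.65 + $21,500.00) = 0.073222

7.32%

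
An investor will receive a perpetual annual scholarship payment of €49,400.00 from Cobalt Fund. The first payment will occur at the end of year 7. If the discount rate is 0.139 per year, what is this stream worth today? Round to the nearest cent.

Value at end of year 6: C / r = €49,400.00 / 0.139 = €355,395.6835
Discount to today: PV = €355,395.6835 / (1 + 0.139)^6 = €355,395.6835 / 2.183445 = €162,768.29

€162768.29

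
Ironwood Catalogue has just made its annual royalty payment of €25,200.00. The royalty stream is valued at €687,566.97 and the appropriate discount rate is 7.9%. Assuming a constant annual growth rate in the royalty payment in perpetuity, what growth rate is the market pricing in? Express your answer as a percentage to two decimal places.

4.09%

P = D₀(1+g)/(r−g) ⇒ P(r−g) = D₀(1+g) ⇒ g(P+D₀) = P·r − D₀
g = (P·r − D₀)/(P + D₀) = (€687,566.97×0.079 − €25,200.00) / (€687,566.97 + €25,200.00) = 0.040852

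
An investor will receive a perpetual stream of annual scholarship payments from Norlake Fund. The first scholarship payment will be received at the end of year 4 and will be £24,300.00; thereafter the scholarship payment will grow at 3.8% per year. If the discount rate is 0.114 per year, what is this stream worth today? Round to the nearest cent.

£231279.48

Value at end of year 3: C₁ / (r − g) = £24,300.00 / (0.114 − 0.038) = £319,736.8421
Discount to today: PV = £319,736.8421 / (1 + 0.114)^3 = £319,736.8421 / 1.382470 = £231,279.48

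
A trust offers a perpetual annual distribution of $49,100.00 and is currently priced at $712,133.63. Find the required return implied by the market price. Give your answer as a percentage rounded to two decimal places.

P = C/r ⇒ r = C/P = $49,100.00/$712,133.63 = 0.068948

6.89%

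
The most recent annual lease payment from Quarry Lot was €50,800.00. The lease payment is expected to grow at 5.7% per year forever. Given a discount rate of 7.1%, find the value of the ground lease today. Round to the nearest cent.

D₁ = D₀ × (1 + g) = €50,800.00 × 1.057 = €53,695.6000
Growing perpetuity: P = D₁ / (r − g) = €53,695.6000 / (0.071 − 0.057) = €3,835,400.00

€3835400.00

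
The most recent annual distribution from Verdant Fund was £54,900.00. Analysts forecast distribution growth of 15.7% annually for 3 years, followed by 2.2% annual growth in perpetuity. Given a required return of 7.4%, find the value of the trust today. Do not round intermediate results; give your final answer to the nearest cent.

D_1 = 63519.30000
D_2 = 73491.83010
D_3 = 85030.04743
Terminal value at year 3: TV = D_3×(1+g_2)/(r−g_2) = 86900.70847/0.052 = 1671167.47056
P_0 = D_1/(1+r)^1 + D_2/(1+r)^2 + D_3/(1+r)^3 + TV/(1+r)^3
    = 59142.73743 + 63713.35867 + 68637.20296 + 1348985.02735 = 1540478.32640

£1540478.33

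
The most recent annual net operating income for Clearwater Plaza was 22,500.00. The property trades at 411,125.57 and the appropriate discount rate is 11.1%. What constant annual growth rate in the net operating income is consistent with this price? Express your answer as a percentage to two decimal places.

P = D₀(1+g)/(r−g) ⇒ P(r−g) = D₀(1+g) ⇒ g(P+D₀) = P·r − D₀
g = (P·r − D₀)/(P + D₀) = (411,125.57×0.111 − 22,500.00) / (411,125.57 + 22,500.00) = 0.053352

5.34%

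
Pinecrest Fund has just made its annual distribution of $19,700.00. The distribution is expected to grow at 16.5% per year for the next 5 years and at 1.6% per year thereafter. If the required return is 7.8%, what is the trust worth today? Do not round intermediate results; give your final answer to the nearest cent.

D_1 = 22950.50000
D_2 = 26737.33250
D_3 = 31148.99236
D_4 = 36288.57610
D_5 = 42276.19116
Terminal value at year 5: TV = D_5×(1+g_2)/(r−g_2) = 42952.61022/0.062 = 692784.03577
P_0 = D_1/(1+r)^1 + D_2/(1+r)^2 + D_3/(1+r)^3 + D_4/(1+r)^4 + D_5/(1+r)^5 + TV/(1+r)^5
    = 21289.88868 + 23008.08935 + 24864.95741 + 26871.68403 + 29040.36354 + 475887.24765 = 600962.23066

$600962.23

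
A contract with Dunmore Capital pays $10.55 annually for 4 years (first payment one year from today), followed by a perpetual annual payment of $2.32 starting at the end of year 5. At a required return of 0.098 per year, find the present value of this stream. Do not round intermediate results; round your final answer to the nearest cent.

PV of 4-year annuity: $10.55 × [1 − (1+0.098)^−4] / 0.098 = 33.58738
Perpetuity value at year 4: $2.32 / 0.098 = 23.67347
PV of perpetuity: 23.67347 / (1+0.098)^4 = 16.28743
Total PV = 33.58738 + 16.28743 = 49.87481

$49.87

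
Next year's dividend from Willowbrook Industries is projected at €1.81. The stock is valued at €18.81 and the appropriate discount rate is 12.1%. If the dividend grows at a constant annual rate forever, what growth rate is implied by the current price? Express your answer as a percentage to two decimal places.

2.48%

P = D₁/(r−g) ⇒ g = r − D₁/P = 0.121 − €1.81/€18.81 = 0.024775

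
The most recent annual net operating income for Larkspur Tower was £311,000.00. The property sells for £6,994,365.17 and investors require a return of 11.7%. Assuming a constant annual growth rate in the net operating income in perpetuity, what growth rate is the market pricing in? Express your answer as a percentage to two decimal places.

6.94%

P = D₀(1+g)/(r−g) ⇒ P(r−g) = D₀(1+g) ⇒ g(P+D₀) = P·r − D₀
g = (P·r − D₀)/(P + D₀) = (£6,994,365.17×0.117 − £311,000.00) / (£6,994,365.17 + £311,000.00) = 0.069448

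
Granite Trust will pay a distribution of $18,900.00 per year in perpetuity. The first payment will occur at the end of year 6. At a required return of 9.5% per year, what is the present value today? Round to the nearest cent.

$126376.87

Value at end of year 5: C / r = $18,900.00 / 0.095 = $198,947.3684
Discount to today: PV = $198,947.3684 / (1 + 0.095)^5 = $198,947.3684 / 1.574239 = $126,376.87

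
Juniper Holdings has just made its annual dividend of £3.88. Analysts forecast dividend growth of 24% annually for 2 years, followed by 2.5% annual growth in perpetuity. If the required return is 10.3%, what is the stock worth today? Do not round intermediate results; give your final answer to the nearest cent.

D_1 = 4.81120
D_2 = 5.96589
Terminal value at year 2: TV = D_2×(1+g_2)/(r−g_2) = 6.11504/0.078 = 78.39789
P_0 = D_1/(1+r)^1 + D_2/(1+r)^2 + TV/(1+r)^2
    = 4.36192 + 4.90370 + 64.43967 = 73.70530

£73.71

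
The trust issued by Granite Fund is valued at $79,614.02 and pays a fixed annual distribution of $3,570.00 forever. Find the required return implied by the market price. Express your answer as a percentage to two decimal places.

P = C/r ⇒ r = C/P = $3,570.00/$79,614.02 = 0.044841

4.48%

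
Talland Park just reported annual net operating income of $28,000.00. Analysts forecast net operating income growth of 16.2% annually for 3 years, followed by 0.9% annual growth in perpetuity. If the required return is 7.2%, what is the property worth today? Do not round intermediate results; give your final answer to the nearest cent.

$670050.61

D_1 = 32536.00000
D_2 = 37806.83200
D_3 = 43931.53878
Terminal value at year 3: TV = D_3×(1+g_2)/(r−g_2) = 44326.92263/0.063 = 703601.94656
P_0 = D_1/(1+r)^1 + D_2/(1+r)^2 + D_3/(1+r)^3 + TV/(1+r)^3
    = 30350.74627 + 32898.84997 + 35660.88028 + 571140.13021 = 670050.60673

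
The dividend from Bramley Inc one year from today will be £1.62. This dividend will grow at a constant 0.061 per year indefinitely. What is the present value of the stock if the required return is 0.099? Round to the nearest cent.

Growing perpetuity: P = D₁ / (r − g) = £1.6200 / (0.099 − 0.061) = £42.63

£42.63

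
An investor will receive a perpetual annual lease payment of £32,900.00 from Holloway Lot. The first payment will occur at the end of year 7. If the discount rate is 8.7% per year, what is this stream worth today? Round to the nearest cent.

Value at end of year 6: C / r = £32,900.00 / 0.087 = £378,160.9195
Discount to today: PV = £378,160.9195 / (1 + 0.087)^6 = £378,160.9195 / 1.649595 = £229,244.74

£229244.74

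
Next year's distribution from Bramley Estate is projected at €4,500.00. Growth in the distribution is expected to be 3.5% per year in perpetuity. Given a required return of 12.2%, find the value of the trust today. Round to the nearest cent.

€51724.14

Growing perpetuity: P = D₁ / (r − g) = €4,500.0000 / (0.122 − 0.035) = €51,724.14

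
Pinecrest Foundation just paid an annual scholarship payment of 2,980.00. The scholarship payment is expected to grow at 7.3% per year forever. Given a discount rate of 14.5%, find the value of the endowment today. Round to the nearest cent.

D₁ = D₀ × (1 + g) = 2,980.00 × 1.073 = 3,197.5400
Growing perpetuity: P = D₁ / (r − g) = 3,197.5400 / (0.145 − 0.073) = 44,410.28

44410.28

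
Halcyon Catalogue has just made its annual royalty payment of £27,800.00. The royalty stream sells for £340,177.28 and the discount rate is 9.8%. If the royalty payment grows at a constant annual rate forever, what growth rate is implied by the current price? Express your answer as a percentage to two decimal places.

1.50%

P = D₀(1+g)/(r−g) ⇒ P(r−g) = D₀(1+g) ⇒ g(P+D₀) = P·r − D₀
g = (P·r − D₀)/(P + D₀) = (£340,177.28×0.098 − £27,800.00) / (£340,177.28 + £27,800.00) = 0.015048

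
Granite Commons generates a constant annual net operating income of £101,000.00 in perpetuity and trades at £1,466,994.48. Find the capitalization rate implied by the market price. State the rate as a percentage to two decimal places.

P = C/r ⇒ r = C/P = £101,000.00/£1,466,994.48 = 0.068848

6.88%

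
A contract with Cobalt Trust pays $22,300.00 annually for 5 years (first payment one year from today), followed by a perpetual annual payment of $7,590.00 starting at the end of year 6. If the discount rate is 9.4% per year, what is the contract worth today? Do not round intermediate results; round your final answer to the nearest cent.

$137372.51

PV of 5-year annuity: $22,300.00 × [1 − (1+0.094)^−5] / 0.094 = 85846.40928
Perpetuity value at year 5: $7,590.00 / 0.094 = 80744.68085
PV of perpetuity: 80744.68085 / (1+0.094)^5 = 51526.10478
Total PV = 85846.40928 + 51526.10478 = 137372.51406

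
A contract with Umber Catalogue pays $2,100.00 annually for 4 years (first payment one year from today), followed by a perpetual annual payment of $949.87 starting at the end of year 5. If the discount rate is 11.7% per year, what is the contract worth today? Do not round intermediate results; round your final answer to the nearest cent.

$11634.08

PV of 4-year annuity: $2,100.00 × [1 − (1+0.117)^−4] / 0.117 = 6418.94538
Perpetuity value at year 4: $949.87 / 0.117 = 8118.54701
PV of perpetuity: 8118.54701 / (1+0.117)^4 = 5215.13575
Total PV = 6418.94538 + 5215.13575 = 11634.08113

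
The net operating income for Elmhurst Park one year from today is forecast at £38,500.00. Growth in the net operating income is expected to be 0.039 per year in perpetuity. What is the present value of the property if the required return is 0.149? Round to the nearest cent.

£350000.00

Growing perpetuity: P = D₁ / (r − g) = £38,500.0000 / (0.149 − 0.039) = £350,000.00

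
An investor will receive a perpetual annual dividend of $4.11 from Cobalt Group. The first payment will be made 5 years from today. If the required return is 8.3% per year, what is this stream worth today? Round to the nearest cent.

Value at end of year 4: C / r = $4.11 / 0.083 = $49.5181
Discount to today: PV = $49.5181 / (1 + 0.083)^4 = $49.5181 / 1.375669 = $36.00

$36.00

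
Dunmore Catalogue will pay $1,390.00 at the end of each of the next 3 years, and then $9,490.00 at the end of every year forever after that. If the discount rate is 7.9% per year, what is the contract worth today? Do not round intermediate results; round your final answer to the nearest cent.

$99214.37

PV of 3-year annuity: $1,390.00 × [1 − (1+0.079)^−3] / 0.079 = 3588.63830
Perpetuity value at year 3: $9,490.00 / 0.079 = 120126.58228
PV of perpetuity: 120126.58228 / (1+0.079)^3 = 95625.73518
Total PV = 3588.63830 + 95625.73518 = 99214.37348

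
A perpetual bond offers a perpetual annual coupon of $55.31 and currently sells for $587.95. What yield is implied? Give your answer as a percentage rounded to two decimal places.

9.41%

P = C/r ⇒ r = C/P = $55.31/$587.95 = 0.094073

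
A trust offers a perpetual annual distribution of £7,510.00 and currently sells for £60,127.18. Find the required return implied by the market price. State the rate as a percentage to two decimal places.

P = C/r ⇒ r = C/P = £7,510.00/£60,127.18 = 0.124902

12.49%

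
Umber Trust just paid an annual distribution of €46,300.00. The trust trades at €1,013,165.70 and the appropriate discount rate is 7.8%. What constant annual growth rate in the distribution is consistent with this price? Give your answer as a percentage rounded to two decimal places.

P = D₀(1+g)/(r−g) ⇒ P(r−g) = D₀(1+g) ⇒ g(P+D₀) = P·r − D₀
g = (P·r − D₀)/(P + D₀) = (€1,013,165.70×0.078 − €46,300.00) / (€1,013,165.70 + €46,300.00) = 0.030890

3.09%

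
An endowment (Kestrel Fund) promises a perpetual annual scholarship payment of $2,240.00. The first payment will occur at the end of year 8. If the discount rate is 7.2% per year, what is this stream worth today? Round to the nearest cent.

Value at end of year 7: C / r = $2,240.00 / 0.072 = $31,111.1111
Discount to today: PV = $31,111.1111 / (1 + 0.072)^7 = $31,111.1111 / 1.626910 = $19,122.82

$19122.82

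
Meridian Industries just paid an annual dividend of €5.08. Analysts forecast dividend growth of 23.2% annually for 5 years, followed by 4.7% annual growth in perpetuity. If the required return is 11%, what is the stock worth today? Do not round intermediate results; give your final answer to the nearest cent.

€177.31

D_1 = 6.25856
D_2 = 7.71055
D_3 = 9.49939
D_4 = 11.70325
D_5 = 14.41841
Terminal value at year 5: TV = D_5×(1+g_2)/(r−g_2) = 15.09607/0.063 = 239.62018
P_0 = D_1/(1+r)^1 + D_2/(1+r)^2 + D_3/(1+r)^3 + D_4/(1+r)^4 + D_5/(1+r)^5 + TV/(1+r)^5
    = 5.63834 + 6.25805 + 6.94587 + 7.70929 + 8.55662 + 142.20291 = 177.31110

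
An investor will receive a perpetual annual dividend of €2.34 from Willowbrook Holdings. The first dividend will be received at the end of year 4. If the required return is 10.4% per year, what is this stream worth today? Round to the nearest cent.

€16.72

Value at end of year 3: C / r = €2.34 / 0.104 = €22.5000
Discount to today: PV = €22.5000 / (1 + 0.104)^3 = €22.5000 / 1.345573 = €16.72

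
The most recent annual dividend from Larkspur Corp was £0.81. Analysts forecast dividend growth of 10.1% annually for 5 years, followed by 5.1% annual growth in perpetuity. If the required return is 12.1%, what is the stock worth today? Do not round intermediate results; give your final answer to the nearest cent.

D_1 = 0.89181
D_2 = 0.98188
D_3 = 1.08105
D_4 = 1.19024
D_5 = 1.31045
Terminal value at year 5: TV = D_5×(1+g_2)/(r−g_2) = 1.37729/0.07 = 19.67552
P_0 = D_1/(1+r)^1 + D_2/(1+r)^2 + D_3/(1+r)^3 + D_4/(1+r)^4 + D_5/(1+r)^5 + TV/(1+r)^5
    = 0.79555 + 0.78136 + 0.76741 + 0.75372 + 0.74028 + 11.11471 = 14.95303

£14.95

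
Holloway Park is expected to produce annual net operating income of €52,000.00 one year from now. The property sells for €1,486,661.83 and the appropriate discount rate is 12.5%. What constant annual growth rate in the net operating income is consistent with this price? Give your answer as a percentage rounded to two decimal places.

P = D₁/(r−g) ⇒ g = r − D₁/P = 0.125 − €52,000.00/€1,486,661.83 = 0.090022

9.00%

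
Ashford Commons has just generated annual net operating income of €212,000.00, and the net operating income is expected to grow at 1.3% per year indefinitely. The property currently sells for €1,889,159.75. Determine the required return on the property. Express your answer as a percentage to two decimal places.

D₁ = €212,000.00 × 1.013 = €214,756.0000
P = D₁/(r − g) ⇒ r = D₁/P + g = €214,756.0000/€1,889,159.75 + 0.013 = 0.113678 + 0.013 = 0.126678

12.67%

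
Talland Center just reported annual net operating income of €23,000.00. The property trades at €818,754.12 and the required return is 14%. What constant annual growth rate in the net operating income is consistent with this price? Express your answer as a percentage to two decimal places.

10.89%

P = D₀(1+g)/(r−g) ⇒ P(r−g) = D₀(1+g) ⇒ g(P+D₀) = P·r − D₀
g = (P·r − D₀)/(P + D₀) = (€818,754.12×0.14 − €23,000.00) / (€818,754.12 + €23,000.00) = 0.108851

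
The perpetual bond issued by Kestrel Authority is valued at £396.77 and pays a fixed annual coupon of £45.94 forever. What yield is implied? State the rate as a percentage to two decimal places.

P = C/r ⇒ r = C/P = £45.94/£396.77 = 0.115785

11.58%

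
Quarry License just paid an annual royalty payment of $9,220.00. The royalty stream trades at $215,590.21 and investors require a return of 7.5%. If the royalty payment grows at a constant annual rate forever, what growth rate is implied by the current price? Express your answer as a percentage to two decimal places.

3.09%

P = D₀(1+g)/(r−g) ⇒ P(r−g) = D₀(1+g) ⇒ g(P+D₀) = P·r − D₀
g = (P·r − D₀)/(P + D₀) = ($215,590.21×0.075 − $9,220.00) / ($215,590.21 + $9,220.00) = 0.030912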